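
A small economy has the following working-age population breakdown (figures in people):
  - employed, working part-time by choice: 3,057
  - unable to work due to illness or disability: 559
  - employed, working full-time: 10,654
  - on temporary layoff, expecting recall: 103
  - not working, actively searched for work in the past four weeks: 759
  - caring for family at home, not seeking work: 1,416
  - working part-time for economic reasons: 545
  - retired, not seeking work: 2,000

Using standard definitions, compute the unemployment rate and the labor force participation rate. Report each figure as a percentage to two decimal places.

Unemployment rate ≈ 5.70%; labor force participation rate ≈ 79.18%.

Employed = 3,057 + 10,654 + 545 = 14,256 (anyone who worked, including part-time for economic reasons, counts as employed).
Unemployed = 103 + 759 = 862 (jobless and actively searching, or on temporary layoff).
Labor force = 14,256 + 862 = 15,118.
Not in labor force = 559 + 1,416 + 2,000 = 3,975 (those not working and not actively searching are outside the labor force).
Civilian working-age population = 15,118 + 3,975 = 19,093.
Unemployment rate = 862 / 15,118 = 5.70%.
Labor force participation rate = 15,118 / 19,093 = 79.18%.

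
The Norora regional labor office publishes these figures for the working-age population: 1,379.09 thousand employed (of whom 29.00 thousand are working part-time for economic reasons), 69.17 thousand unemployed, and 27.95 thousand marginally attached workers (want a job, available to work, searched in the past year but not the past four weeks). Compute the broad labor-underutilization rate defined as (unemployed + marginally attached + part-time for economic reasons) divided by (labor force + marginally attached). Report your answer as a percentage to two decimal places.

Broad underutilization rate ≈ 8.54%.

Labor force = 1,379.09 + 69.17 = 1,448.26 thousand.
Numerator = 69.17 + 27.95 + 29.00 = 126.12 thousand.
Denominator = 1,448.26 + 27.95 = 1,476.21 thousand.
Broad rate = 126.12 / 1,476.21 = 8.54%.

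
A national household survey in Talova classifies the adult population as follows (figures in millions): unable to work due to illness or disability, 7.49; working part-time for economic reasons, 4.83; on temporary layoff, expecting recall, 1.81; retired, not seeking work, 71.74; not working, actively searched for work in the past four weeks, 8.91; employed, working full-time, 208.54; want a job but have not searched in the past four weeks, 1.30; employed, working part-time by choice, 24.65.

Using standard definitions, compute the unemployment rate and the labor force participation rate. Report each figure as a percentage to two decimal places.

Employed = 4.83 + 208.54 + 24.65 = 238.02 million (anyone who worked, including part-time for economic reasons, counts as employed).
Unemployed = 1.81 + 8.91 = 10.72 million (jobless and actively searching, or on temporary layoff).
Labor force = 238.02 + 10.72 = 248.74 million.
Not in labor force = 7.49 + 71.74 + 1.30 = 80.53 million (those not working and not actively searching are outside the labor force — including those who want a job but have given up searching).
Civilian working-age population = 248.74 + 80.53 = 329.27 million.
Unemployment rate = 10.72 / 248.74 = 4.31%.
Labor force participation rate = 248.74 / 329.27 = 75.54%.

Unemployment rate ≈ 4.31%; labor force participation rate ≈ 75.54%.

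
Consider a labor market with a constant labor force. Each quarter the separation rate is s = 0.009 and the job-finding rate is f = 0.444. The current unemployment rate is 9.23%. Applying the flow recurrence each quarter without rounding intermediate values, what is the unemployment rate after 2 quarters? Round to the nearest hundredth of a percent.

With a fixed labor force, u_{t+1} = u_t + s·(1−u_t) − f·u_t = u_t·(1−s−f) + s.
Here 1−s−f = 0.547 and s = 0.009.
u_1 = 0.092300 × 0.547 + 0.009 = 0.059488.
u_2 = 0.059488 × 0.547 + 0.009 = 0.041540.

Unemployment rate after two quarters ≈ 4.15%.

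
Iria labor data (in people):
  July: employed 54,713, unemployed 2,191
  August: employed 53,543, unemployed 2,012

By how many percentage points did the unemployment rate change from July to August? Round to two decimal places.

The unemployment rate changed by −0.23 percentage points.

July: labor force = 54,713 + 2,191 = 56,904; u = 2,191/56,904 = 3.85%.
August: labor force = 53,543 + 2,012 = 55,555; u = 2,012/55,555 = 3.62%.
Change = 3.62% − 3.85% = −0.23 pp.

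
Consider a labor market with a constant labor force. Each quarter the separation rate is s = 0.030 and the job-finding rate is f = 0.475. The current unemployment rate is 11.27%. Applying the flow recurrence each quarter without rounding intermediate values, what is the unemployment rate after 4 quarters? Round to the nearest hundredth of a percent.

Unemployment rate after four quarters ≈ 6.26%.

With a fixed labor force, u_{t+1} = u_t + s·(1−u_t) − f·u_t = u_t·(1−s−f) + s.
Here 1−s−f = 0.495 and s = 0.030.
u_1 = 0.112700 × 0.495 + 0.030 = 0.085786.
u_2 = 0.085786 × 0.495 + 0.030 = 0.072464.
u_3 = 0.072464 × 0.495 + 0.030 = 0.065870.
u_4 = 0.065870 × 0.495 + 0.030 = 0.062606.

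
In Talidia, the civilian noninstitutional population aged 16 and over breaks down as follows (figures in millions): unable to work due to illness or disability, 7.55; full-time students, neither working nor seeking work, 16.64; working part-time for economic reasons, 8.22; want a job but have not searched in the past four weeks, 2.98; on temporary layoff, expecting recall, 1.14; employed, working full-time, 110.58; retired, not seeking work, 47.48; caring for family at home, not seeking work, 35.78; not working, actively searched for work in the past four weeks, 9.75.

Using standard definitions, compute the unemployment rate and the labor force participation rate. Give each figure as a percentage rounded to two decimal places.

Employed = 8.22 + 110.58 = 118.80 million (anyone who worked, including part-time for economic reasons, counts as employed).
Unemployed = 1.14 + 9.75 = 10.89 million (jobless and actively searching, or on temporary layoff).
Labor force = 118.80 + 10.89 = 129.69 million.
Not in labor force = 7.55 + 16.64 + 2.98 + 47.48 + 35.78 = 110.43 million (those not working and not actively searching are outside the labor force — including those who want a job but have given up searching).
Civilian working-age population = 129.69 + 110.43 = 240.12 million.
Unemployment rate = 10.89 / 129.69 = 8.40%.
Labor force participation rate = 129.69 / 240.12 = 54.01%.

Unemployment rate ≈ 8.40%; labor force participation rate ≈ 54.01%.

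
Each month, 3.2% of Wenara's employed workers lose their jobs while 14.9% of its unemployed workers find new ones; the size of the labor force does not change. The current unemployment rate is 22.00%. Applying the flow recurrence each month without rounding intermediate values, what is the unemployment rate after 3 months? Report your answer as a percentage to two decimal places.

With a fixed labor force, u_{t+1} = u_t + s·(1−u_t) − f·u_t = u_t·(1−s−f) + s.
Here 1−s−f = 0.819 and s = 0.032.
u_1 = 0.220000 × 0.819 + 0.032 = 0.212180.
u_2 = 0.212180 × 0.819 + 0.032 = 0.205775.
u_3 = 0.205775 × 0.819 + 0.032 = 0.200530.

Unemployment rate after three months ≈ 20.05%.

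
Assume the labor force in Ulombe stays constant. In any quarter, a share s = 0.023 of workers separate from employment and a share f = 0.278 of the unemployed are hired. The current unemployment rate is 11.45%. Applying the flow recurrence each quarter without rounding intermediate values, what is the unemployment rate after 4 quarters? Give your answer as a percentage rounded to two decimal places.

Unemployment rate after four quarters ≈ 8.55%.

With a fixed labor force, u_{t+1} = u_t + s·(1−u_t) − f·u_t = u_t·(1−s−f) + s.
Here 1−s−f = 0.699 and s = 0.023.
u_1 = 0.114500 × 0.699 + 0.023 = 0.103036.
u_2 = 0.103036 × 0.699 + 0.023 = 0.095022.
u_3 = 0.095022 × 0.699 + 0.023 = 0.089420.
u_4 = 0.089420 × 0.699 + 0.023 = 0.085505.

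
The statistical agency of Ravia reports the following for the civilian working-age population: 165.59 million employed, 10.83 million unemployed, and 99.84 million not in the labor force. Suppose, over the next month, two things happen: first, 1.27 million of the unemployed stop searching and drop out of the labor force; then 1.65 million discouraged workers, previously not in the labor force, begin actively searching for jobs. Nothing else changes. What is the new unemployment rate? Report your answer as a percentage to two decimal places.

Initially, labor force = 165.59 + 10.83 = 176.42 million, so u = 10.83/176.42 = 6.14%.
After the first change, unemployed and labor force both fall by 1.27 → E = 165.59, U = 9.56, labor force = 175.15 million.
After the second change, unemployed and labor force both rise by 1.65 → E = 165.59, U = 11.21, labor force = 176.80 million.
New unemployment rate = 11.21 / 176.80 = 6.34%.

New unemployment rate ≈ 6.34%.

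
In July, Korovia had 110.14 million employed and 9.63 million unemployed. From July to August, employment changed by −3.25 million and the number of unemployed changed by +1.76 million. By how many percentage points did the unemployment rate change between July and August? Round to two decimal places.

The unemployment rate changed by +1.59 percentage points.

July: labor force = 110.14 + 9.63 = 119.77; u = 9.63/119.77 = 8.04%.
August: labor force = 106.89 + 11.39 = 118.28; u = 11.39/118.28 = 9.63%.
Change = 9.63% − 8.04% = +1.59 pp.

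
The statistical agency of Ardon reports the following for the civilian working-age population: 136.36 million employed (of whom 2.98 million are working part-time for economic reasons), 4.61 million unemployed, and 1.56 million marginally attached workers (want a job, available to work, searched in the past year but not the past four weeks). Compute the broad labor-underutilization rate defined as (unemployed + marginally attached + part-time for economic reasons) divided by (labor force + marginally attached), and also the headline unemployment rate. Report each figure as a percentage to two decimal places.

Broad underutilization rate ≈ 6.42%; headline unemployment rate ≈ 3.27%.

Labor force = 136.36 + 4.61 = 140.97 million.
Numerator = 4.61 + 1.56 + 2.98 = 9.15 million.
Denominator = 140.97 + 1.56 = 142.53 million.
Broad rate = 9.15 / 142.53 = 6.42%.
Headline unemployment rate = 4.61 / 140.97 = 3.27%.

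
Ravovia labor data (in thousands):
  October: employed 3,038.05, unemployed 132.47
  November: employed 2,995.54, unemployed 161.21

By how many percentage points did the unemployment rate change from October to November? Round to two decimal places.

October: labor force = 3,038.05 + 132.47 = 3,170.52; u = 132.47/3,170.52 = 4.18%.
November: labor force = 2,995.54 + 161.21 = 3,156.75; u = 161.21/3,156.75 = 5.11%.
Change = 5.11% − 4.18% = +0.93 pp.

The unemployment rate changed by +0.93 percentage points.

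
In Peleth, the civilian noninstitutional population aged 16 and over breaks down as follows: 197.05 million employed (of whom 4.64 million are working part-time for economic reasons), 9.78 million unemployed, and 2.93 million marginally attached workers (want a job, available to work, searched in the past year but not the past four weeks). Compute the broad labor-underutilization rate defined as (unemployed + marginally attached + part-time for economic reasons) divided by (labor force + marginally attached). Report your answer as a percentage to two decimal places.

Broad underutilization rate ≈ 8.27%.

Labor force = 197.05 + 9.78 = 206.83 million.
Numerator = 9.78 + 2.93 + 4.64 = 17.35 million.
Denominator = 206.83 + 2.93 = 209.76 million.
Broad rate = 17.35 / 209.76 = 8.27%.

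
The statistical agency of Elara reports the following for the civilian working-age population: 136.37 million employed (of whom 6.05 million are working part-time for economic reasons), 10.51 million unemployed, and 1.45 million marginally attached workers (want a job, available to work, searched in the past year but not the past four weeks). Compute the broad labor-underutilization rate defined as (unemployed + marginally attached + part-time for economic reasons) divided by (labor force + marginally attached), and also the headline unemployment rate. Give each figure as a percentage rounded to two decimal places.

Labor force = 136.37 + 10.51 = 146.88 million.
Numerator = 10.51 + 1.45 + 6.05 = 18.01 million.
Denominator = 146.88 + 1.45 = 148.33 million.
Broad rate = 18.01 / 148.33 = 12.14%.
Headline unemployment rate = 10.51 / 146.88 = 7.16%.

Broad underutilization rate ≈ 12.14%; headline unemployment rate ≈ 7.16%.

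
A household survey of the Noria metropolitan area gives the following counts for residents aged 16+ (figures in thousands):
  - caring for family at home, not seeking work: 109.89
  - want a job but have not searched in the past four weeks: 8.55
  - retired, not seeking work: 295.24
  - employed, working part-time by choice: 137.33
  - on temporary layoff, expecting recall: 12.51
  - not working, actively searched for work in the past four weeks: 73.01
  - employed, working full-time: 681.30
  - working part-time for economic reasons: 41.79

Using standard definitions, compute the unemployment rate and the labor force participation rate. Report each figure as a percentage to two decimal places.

Unemployment rate ≈ 9.04%; labor force participation rate ≈ 69.57%.

Employed = 137.33 + 681.30 + 41.79 = 860.42 thousand (anyone who worked, including part-time for economic reasons, counts as employed).
Unemployed = 12.51 + 73.01 = 85.52 thousand (jobless and actively searching, or on temporary layoff).
Labor force = 860.42 + 85.52 = 945.94 thousand.
Not in labor force = 109.89 + 8.55 + 295.24 = 413.68 thousand (those not working and not actively searching are outside the labor force — including those who want a job but have given up searching).
Civilian working-age population = 945.94 + 413.68 = 1,359.62 thousand.
Unemployment rate = 85.52 / 945.94 = 9.04%.
Labor force participation rate = 945.94 / 1,359.62 = 69.57%.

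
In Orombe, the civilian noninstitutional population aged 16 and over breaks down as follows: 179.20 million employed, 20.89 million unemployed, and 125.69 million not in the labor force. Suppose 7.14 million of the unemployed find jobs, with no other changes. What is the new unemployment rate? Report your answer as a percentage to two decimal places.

Initially, labor force = 179.20 + 20.89 = 200.09 million, so u = 20.89/200.09 = 10.44%.
After the change, unemployed falls and employed rises by 7.14; labor force unchanged → E = 186.34, U = 13.75, labor force = 200.09 million.
New unemployment rate = 13.75 / 200.09 = 6.87%.

New unemployment rate ≈ 6.87%.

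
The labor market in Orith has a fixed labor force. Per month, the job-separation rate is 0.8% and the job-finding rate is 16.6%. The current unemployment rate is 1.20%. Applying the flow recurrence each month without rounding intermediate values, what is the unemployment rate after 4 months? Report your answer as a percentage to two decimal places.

With a fixed labor force, u_{t+1} = u_t + s·(1−u_t) − f·u_t = u_t·(1−s−f) + s.
Here 1−s−f = 0.826 and s = 0.008.
u_1 = 0.012000 × 0.826 + 0.008 = 0.017912.
u_2 = 0.017912 × 0.826 + 0.008 = 0.022795.
u_3 = 0.022795 × 0.826 + 0.008 = 0.026829.
u_4 = 0.026829 × 0.826 + 0.008 = 0.030161.

Unemployment rate after four months ≈ 3.02%.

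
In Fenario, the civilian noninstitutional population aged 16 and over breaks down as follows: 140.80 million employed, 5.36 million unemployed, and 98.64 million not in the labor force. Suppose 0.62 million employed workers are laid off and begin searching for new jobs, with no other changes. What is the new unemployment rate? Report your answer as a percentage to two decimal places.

Initially, labor force = 140.80 + 5.36 = 146.16 million, so u = 5.36/146.16 = 3.67%.
After the change, employed falls and unemployed rises by 0.62; labor force unchanged → E = 140.18, U = 5.98, labor force = 146.16 million.
New unemployment rate = 5.98 / 146.16 = 4.09%.

New unemployment rate ≈ 4.09%.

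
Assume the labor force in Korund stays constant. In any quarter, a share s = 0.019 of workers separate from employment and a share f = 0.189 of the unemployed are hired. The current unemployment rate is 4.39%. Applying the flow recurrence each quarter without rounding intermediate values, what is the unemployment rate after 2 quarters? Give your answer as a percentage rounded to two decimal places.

Unemployment rate after two quarters ≈ 6.16%.

With a fixed labor force, u_{t+1} = u_t + s·(1−u_t) − f·u_t = u_t·(1−s−f) + s.
Here 1−s−f = 0.792 and s = 0.019.
u_1 = 0.043900 × 0.792 + 0.019 = 0.053769.
u_2 = 0.053769 × 0.792 + 0.019 = 0.061585.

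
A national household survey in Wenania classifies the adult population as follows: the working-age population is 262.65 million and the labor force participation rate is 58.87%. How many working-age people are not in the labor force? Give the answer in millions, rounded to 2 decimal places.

About 108.03 million are not in the labor force.

Share not in the labor force = 1 − 0.5887 = 0.4113.
Not in labor force = 0.4113 × 262.65 ≈ 108.03 million.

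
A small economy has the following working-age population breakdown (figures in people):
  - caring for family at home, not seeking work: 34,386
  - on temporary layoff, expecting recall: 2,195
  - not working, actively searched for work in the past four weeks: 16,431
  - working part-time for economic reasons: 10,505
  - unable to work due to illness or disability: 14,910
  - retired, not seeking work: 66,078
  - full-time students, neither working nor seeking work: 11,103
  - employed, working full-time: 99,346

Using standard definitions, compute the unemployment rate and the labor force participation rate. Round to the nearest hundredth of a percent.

Employed = 10,505 + 99,346 = 109,851 (anyone who worked, including part-time for economic reasons, counts as employed).
Unemployed = 2,195 + 16,431 = 18,626 (jobless and actively searching, or on temporary layoff).
Labor force = 109,851 + 18,626 = 128,477.
Not in labor force = 34,386 + 14,910 + 66,078 + 11,103 = 126,477 (those not working and not actively searching are outside the labor force).
Civilian working-age population = 128,477 + 126,477 = 254,954.
Unemployment rate = 18,626 / 128,477 = 14.50%.
Labor force participation rate = 128,477 / 254,954 = 50.39%.

Unemployment rate ≈ 14.50%; labor force participation rate ≈ 50.39%.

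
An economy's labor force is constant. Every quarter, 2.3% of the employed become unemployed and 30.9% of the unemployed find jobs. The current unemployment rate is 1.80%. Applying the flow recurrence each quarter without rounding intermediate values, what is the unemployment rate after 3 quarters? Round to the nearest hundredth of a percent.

With a fixed labor force, u_{t+1} = u_t + s·(1−u_t) − f·u_t = u_t·(1−s−f) + s.
Here 1−s−f = 0.668 and s = 0.023.
u_1 = 0.018000 × 0.668 + 0.023 = 0.035024.
u_2 = 0.035024 × 0.668 + 0.023 = 0.046396.
u_3 = 0.046396 × 0.668 + 0.023 = 0.053993.

Unemployment rate after three quarters ≈ 5.40%.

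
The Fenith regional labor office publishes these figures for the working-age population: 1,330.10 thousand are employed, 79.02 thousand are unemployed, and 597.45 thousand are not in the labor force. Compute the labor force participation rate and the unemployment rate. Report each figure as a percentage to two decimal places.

Labor force = employed + unemployed = 1,330.10 + 79.02 = 1,409.12 thousand.
Working-age population = 1,409.12 + 597.45 = 2,006.57 thousand.
Unemployment rate = 79.02 / 1,409.12 = 5.61%.
Labor force participation rate = 1,409.12 / 2,006.57 = 70.23%.

Labor force participation rate ≈ 70.23%; unemployment rate ≈ 5.61%.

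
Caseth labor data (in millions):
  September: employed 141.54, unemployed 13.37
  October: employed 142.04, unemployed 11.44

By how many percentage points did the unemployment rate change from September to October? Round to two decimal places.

September: labor force = 141.54 + 13.37 = 154.91; u = 13.37/154.91 = 8.63%.
October: labor force = 142.04 + 11.44 = 153.48; u = 11.44/153.48 = 7.45%.
Change = 7.45% − 8.63% = −1.18 pp.

The unemployment rate changed by −1.18 percentage points.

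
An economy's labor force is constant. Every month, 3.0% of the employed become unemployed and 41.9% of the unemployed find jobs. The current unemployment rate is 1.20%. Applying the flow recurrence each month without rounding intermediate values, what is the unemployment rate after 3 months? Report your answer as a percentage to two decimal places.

With a fixed labor force, u_{t+1} = u_t + s·(1−u_t) − f·u_t = u_t·(1−s−f) + s.
Here 1−s−f = 0.551 and s = 0.030.
u_1 = 0.012000 × 0.551 + 0.030 = 0.036612.
u_2 = 0.036612 × 0.551 + 0.030 = 0.050173.
u_3 = 0.050173 × 0.551 + 0.030 = 0.057645.

Unemployment rate after three months ≈ 5.76%.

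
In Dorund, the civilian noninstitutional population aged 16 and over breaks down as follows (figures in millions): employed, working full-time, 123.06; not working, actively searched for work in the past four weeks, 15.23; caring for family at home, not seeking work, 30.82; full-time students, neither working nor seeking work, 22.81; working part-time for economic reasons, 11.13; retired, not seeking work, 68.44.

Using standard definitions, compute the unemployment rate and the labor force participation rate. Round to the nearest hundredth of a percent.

Unemployment rate ≈ 10.19%; labor force participation rate ≈ 55.04%.

Employed = 123.06 + 11.13 = 134.19 million (anyone who worked, including part-time for economic reasons, counts as employed).
Unemployed = 15.23 million.
Labor force = 134.19 + 15.23 = 149.42 million.
Not in labor force = 30.82 + 22.81 + 68.44 = 122.07 million (those not working and not actively searching are outside the labor force).
Civilian working-age population = 149.42 + 122.07 = 271.49 million.
Unemployment rate = 15.23 / 149.42 = 10.19%.
Labor force participation rate = 149.42 / 271.49 = 55.04%.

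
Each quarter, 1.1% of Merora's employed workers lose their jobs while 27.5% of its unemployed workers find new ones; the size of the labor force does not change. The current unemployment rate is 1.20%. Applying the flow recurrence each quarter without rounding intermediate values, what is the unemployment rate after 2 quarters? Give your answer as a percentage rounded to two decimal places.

With a fixed labor force, u_{t+1} = u_t + s·(1−u_t) − f·u_t = u_t·(1−s−f) + s.
Here 1−s−f = 0.714 and s = 0.011.
u_1 = 0.012000 × 0.714 + 0.011 = 0.019568.
u_2 = 0.019568 × 0.714 + 0.011 = 0.024972.

Unemployment rate after two quarters ≈ 2.50%.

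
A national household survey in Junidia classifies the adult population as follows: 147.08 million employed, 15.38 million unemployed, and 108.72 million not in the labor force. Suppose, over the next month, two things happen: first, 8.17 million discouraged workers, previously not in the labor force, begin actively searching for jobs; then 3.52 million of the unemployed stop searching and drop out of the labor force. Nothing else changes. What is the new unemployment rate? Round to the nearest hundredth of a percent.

Initially, labor force = 147.08 + 15.38 = 162.46 million, so u = 15.38/162.46 = 9.47%.
After the first change, unemployed and labor force both rise by 8.17 → E = 147.08, U = 23.55, labor force = 170.63 million.
After the second change, unemployed and labor force both fall by 3.52 → E = 147.08, U = 20.03, labor force = 167.11 million.
New unemployment rate = 20.03 / 167.11 = 11.99%.

New unemployment rate ≈ 11.99%.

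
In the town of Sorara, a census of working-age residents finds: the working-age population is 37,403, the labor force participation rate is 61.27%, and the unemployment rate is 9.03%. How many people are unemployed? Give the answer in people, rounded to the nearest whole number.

Labor force = 0.6127 × 37,403 = 22,917.
Unemployed = 0.0903 × 22,917 ≈ 2,069.

About 2,069 are unemployed.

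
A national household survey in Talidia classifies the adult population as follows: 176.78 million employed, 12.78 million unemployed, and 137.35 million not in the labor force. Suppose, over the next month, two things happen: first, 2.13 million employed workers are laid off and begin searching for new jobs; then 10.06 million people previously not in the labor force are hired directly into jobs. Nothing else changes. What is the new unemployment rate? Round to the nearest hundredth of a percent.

Initially, labor force = 176.78 + 12.78 = 189.56 million, so u = 12.78/189.56 = 6.74%.
After the first change, employed falls and unemployed rises by 2.13; labor force unchanged → E = 174.65, U = 14.91, labor force = 189.56 million.
After the second change, employed and labor force both rise by 10.06; unemployed unchanged → E = 184.71, U = 14.91, labor force = 199.62 million.
New unemployment rate = 14.91 / 199.62 = 7.47%.

New unemployment rate ≈ 7.47%.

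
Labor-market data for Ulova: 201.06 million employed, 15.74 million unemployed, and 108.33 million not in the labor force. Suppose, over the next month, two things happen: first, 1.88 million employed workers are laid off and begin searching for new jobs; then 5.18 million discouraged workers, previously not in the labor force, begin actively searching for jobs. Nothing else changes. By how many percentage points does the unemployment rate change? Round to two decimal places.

Initially, labor force = 201.06 + 15.74 = 216.80 million, so u = 15.74/216.80 = 7.26%.
After the first change, employed falls and unemployed rises by 1.88; labor force unchanged → E = 199.18, U = 17.62, labor force = 216.80 million.
After the second change, unemployed and labor force both rise by 5.18 → E = 199.18, U = 22.80, labor force = 221.98 million.
New unemployment rate = 22.80 / 221.98 = 10.27%.
Change = 10.27% − 7.26% = +3.01 percentage points.

The unemployment rate changes by +3.01 percentage points.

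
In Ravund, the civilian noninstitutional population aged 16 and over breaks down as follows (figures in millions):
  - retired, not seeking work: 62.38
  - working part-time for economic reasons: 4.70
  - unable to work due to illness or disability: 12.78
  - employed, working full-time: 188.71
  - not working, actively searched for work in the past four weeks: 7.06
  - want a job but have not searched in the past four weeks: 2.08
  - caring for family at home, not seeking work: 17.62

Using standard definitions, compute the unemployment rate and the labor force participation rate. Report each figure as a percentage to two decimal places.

Unemployment rate ≈ 3.52%; labor force participation rate ≈ 67.88%.

Employed = 4.70 + 188.71 = 193.41 million (anyone who worked, including part-time for economic reasons, counts as employed).
Unemployed = 7.06 million.
Labor force = 193.41 + 7.06 = 200.47 million.
Not in labor force = 62.38 + 12.78 + 2.08 + 17.62 = 94.86 million (those not working and not actively searching are outside the labor force — including those who want a job but have given up searching).
Civilian working-age population = 200.47 + 94.86 = 295.33 million.
Unemployment rate = 7.06 / 200.47 = 3.52%.
Labor force participation rate = 200.47 / 295.33 = 67.88%.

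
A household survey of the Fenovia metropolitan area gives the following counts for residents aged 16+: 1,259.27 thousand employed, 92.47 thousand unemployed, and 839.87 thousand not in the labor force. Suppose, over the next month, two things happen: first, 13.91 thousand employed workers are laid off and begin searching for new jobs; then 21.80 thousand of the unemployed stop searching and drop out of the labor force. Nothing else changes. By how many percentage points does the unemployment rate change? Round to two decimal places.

Initially, labor force = 1,259.27 + 92.47 = 1,351.74 thousand, so u = 92.47/1,351.74 = 6.84%.
After the first change, employed falls and unemployed rises by 13.91; labor force unchanged → E = 1,245.36, U = 106.38, labor force = 1,351.74 thousand.
After the second change, unemployed and labor force both fall by 21.80 → E = 1,245.36, U = 84.58, labor force = 1,329.94 thousand.
New unemployment rate = 84.58 / 1,329.94 = 6.36%.
Change = 6.36% − 6.84% = −0.48 percentage points.

The unemployment rate changes by −0.48 percentage points.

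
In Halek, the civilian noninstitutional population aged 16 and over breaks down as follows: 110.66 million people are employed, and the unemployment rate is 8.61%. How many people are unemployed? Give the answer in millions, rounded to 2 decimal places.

About 10.43 million are unemployed.

Let U be the number unemployed. The labor force is E + U, and U/(E+U) = 0.0861.
So U = 0.0861 × 110.66 / (1 − 0.0861) = 9.5278 / 0.9139 ≈ 10.43 million.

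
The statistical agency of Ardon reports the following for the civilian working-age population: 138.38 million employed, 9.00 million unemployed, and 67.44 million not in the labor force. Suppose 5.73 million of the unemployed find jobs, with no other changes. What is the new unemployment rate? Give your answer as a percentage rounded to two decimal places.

New unemployment rate ≈ 2.22%.

Initially, labor force = 138.38 + 9.00 = 147.38 million, so u = 9.00/147.38 = 6.11%.
After the change, unemployed falls and employed rises by 5.73; labor force unchanged → E = 144.11, U = 3.27, labor force = 147.38 million.
New unemployment rate = 3.27 / 147.38 = 2.22%.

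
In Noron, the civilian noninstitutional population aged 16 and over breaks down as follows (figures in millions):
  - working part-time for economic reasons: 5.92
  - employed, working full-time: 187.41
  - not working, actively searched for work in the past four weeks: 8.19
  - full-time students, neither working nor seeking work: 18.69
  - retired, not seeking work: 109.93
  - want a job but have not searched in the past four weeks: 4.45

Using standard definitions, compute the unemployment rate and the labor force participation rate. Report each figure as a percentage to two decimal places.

Employed = 5.92 + 187.41 = 193.33 million (anyone who worked, including part-time for economic reasons, counts as employed).
Unemployed = 8.19 million.
Labor force = 193.33 + 8.19 = 201.52 million.
Not in labor force = 18.69 + 109.93 + 4.45 = 133.07 million (those not working and not actively searching are outside the labor force — including those who want a job but have given up searching).
Civilian working-age population = 201.52 + 133.07 = 334.59 million.
Unemployment rate = 8.19 / 201.52 = 4.06%.
Labor force participation rate = 201.52 / 334.59 = 60.23%.

Unemployment rate ≈ 4.06%; labor force participation rate ≈ 60.23%.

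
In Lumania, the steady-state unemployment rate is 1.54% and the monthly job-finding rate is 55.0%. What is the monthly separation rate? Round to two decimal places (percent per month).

Separation rate ≈ 0.86% per month.

From u* = s/(s+f): s = u·f/(1−u).
s = 0.0154 × 55.0 / (1 − 0.0154) = 0.8470 / 0.9846 ≈ 0.86% per month.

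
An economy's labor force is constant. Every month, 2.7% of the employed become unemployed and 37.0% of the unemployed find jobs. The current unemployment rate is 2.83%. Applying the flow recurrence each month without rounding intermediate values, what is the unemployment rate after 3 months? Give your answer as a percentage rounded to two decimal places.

Unemployment rate after three months ≈ 5.93%.

With a fixed labor force, u_{t+1} = u_t + s·(1−u_t) − f·u_t = u_t·(1−s−f) + s.
Here 1−s−f = 0.603 and s = 0.027.
u_1 = 0.028300 × 0.603 + 0.027 = 0.044065.
u_2 = 0.044065 × 0.603 + 0.027 = 0.053571.
u_3 = 0.053571 × 0.603 + 0.027 = 0.059303.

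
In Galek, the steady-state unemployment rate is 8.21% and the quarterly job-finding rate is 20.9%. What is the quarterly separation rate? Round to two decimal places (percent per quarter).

From u* = s/(s+f): s = u·f/(1−u).
s = 0.0821 × 20.9 / (1 − 0.0821) = 1.7159 / 0.9179 ≈ 1.87% per quarter.

Separation rate ≈ 1.87% per quarter.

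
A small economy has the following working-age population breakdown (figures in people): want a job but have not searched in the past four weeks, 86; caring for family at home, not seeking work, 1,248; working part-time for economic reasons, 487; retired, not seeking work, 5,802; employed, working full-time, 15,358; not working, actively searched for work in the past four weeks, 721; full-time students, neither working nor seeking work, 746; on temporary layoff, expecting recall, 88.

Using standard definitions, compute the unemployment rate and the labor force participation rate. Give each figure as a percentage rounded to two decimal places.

Employed = 487 + 15,358 = 15,845 (anyone who worked, including part-time for economic reasons, counts as employed).
Unemployed = 721 + 88 = 809 (jobless and actively searching, or on temporary layoff).
Labor force = 15,845 + 809 = 16,654.
Not in labor force = 86 + 1,248 + 5,802 + 746 = 7,882 (those not working and not actively searching are outside the labor force — including those who want a job but have given up searching).
Civilian working-age population = 16,654 + 7,882 = 24,536.
Unemployment rate = 809 / 16,654 = 4.86%.
Labor force participation rate = 16,654 / 24,536 = 67.88%.

Unemployment rate ≈ 4.86%; labor force participation rate ≈ 67.88%.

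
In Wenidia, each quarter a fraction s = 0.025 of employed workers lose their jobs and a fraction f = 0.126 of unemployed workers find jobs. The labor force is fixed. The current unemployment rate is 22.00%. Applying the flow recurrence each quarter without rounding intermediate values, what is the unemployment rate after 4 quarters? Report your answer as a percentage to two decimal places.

With a fixed labor force, u_{t+1} = u_t + s·(1−u_t) − f·u_t = u_t·(1−s−f) + s.
Here 1−s−f = 0.849 and s = 0.025.
u_1 = 0.220000 × 0.849 + 0.025 = 0.211780.
u_2 = 0.211780 × 0.849 + 0.025 = 0.204801.
u_3 = 0.204801 × 0.849 + 0.025 = 0.198876.
u_4 = 0.198876 × 0.849 + 0.025 = 0.193846.

Unemployment rate after four quarters ≈ 19.38%.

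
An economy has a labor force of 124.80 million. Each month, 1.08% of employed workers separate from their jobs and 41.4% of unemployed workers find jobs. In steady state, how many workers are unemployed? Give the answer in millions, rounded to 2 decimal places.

Steady-state unemployment rate u* = s/(s+f) = 1.08/(1.08+41.4) = 0.025424.
Unemployed = u* × labor force = 0.025424 × 124.80 ≈ 3.17 million.

About 3.17 million are unemployed in steady state.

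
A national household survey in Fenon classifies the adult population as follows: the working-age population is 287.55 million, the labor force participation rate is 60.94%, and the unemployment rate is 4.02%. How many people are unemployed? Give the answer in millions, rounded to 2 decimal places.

Labor force = 0.6094 × 287.55 = 175.23 million.
Unemployed = 0.0402 × 175.23 ≈ 7.04 million.

About 7.04 million are unemployed.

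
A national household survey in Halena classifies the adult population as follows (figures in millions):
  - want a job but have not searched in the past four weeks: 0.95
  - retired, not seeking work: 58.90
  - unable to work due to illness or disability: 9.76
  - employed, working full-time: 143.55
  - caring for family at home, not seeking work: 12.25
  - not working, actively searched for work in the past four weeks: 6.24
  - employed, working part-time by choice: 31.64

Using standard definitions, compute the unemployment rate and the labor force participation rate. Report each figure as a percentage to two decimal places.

Employed = 143.55 + 31.64 = 175.19 million.
Unemployed = 6.24 million.
Labor force = 175.19 + 6.24 = 181.43 million.
Not in labor force = 0.95 + 58.90 + 9.76 + 12.25 = 81.86 million (those not working and not actively searching are outside the labor force — including those who want a job but have given up searching).
Civilian working-age population = 181.43 + 81.86 = 263.29 million.
Unemployment rate = 6.24 / 181.43 = 3.44%.
Labor force participation rate = 181.43 / 263.29 = 68.91%.

Unemployment rate ≈ 3.44%; labor force participation rate ≈ 68.91%.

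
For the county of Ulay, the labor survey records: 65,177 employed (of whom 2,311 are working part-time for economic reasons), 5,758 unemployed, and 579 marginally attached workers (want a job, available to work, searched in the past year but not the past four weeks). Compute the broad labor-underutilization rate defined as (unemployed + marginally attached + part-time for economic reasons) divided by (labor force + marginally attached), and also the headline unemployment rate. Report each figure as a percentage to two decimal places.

Broad underutilization rate ≈ 12.09%; headline unemployment rate ≈ 8.12%.

Labor force = 65,177 + 5,758 = 70,935.
Numerator = 5,758 + 579 + 2,311 = 8,648.
Denominator = 70,935 + 579 = 71,514.
Broad rate = 8,648 / 71,514 = 12.09%.
Headline unemployment rate = 5,758 / 70,935 = 8.12%.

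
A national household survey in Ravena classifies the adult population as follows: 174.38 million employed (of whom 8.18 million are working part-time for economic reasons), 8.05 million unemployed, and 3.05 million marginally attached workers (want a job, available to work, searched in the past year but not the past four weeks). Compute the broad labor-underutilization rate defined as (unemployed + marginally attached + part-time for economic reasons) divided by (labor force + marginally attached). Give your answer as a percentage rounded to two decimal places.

Labor force = 174.38 + 8.05 = 182.43 million.
Numerator = 8.05 + 3.05 + 8.18 = 19.28 million.
Denominator = 182.43 + 3.05 = 185.48 million.
Broad rate = 19.28 / 185.48 = 10.39%.

Broad underutilization rate ≈ 10.39%.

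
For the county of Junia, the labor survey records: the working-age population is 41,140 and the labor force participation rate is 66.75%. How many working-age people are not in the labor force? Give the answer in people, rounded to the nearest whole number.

About 13,679 are not in the labor force.

Share not in the labor force = 1 − 0.6675 = 0.3325.
Not in labor force = 0.3325 × 41,140 ≈ 13,679.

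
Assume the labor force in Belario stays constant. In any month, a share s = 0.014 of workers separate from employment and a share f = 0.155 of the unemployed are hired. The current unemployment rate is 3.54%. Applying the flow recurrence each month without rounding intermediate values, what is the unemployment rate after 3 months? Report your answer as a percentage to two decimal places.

Unemployment rate after three months ≈ 5.56%.

With a fixed labor force, u_{t+1} = u_t + s·(1−u_t) − f·u_t = u_t·(1−s−f) + s.
Here 1−s−f = 0.831 and s = 0.014.
u_1 = 0.035400 × 0.831 + 0.014 = 0.043417.
u_2 = 0.043417 × 0.831 + 0.014 = 0.050080.
u_3 = 0.050080 × 0.831 + 0.014 = 0.055616.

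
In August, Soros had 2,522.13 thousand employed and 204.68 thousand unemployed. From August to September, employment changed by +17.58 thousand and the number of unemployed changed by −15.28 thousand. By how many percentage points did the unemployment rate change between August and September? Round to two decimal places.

The unemployment rate changed by −0.57 percentage points.

August: labor force = 2,522.13 + 204.68 = 2,726.81; u = 204.68/2,726.81 = 7.51%.
September: labor force = 2,539.71 + 189.40 = 2,729.11; u = 189.40/2,729.11 = 6.94%.
Change = 6.94% − 7.51% = −0.57 pp.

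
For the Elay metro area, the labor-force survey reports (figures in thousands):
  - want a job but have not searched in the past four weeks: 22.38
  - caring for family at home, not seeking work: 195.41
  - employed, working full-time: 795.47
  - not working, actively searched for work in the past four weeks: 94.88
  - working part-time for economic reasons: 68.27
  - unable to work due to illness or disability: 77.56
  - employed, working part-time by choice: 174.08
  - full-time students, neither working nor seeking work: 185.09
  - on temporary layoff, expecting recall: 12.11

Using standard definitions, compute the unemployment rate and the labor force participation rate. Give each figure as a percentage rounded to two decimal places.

Unemployment rate ≈ 9.35%; labor force participation rate ≈ 70.44%.

Employed = 795.47 + 68.27 + 174.08 = 1,037.82 thousand (anyone who worked, including part-time for economic reasons, counts as employed).
Unemployed = 94.88 + 12.11 = 106.99 thousand (jobless and actively searching, or on temporary layoff).
Labor force = 1,037.82 + 106.99 = 1,144.81 thousand.
Not in labor force = 22.38 + 195.41 + 77.56 + 185.09 = 480.44 thousand (those not working and not actively searching are outside the labor force — including those who want a job but have given up searching).
Civilian working-age population = 1,144.81 + 480.44 = 1,625.25 thousand.
Unemployment rate = 106.99 / 1,144.81 = 9.35%.
Labor force participation rate = 1,144.81 / 1,625.25 = 70.44%.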